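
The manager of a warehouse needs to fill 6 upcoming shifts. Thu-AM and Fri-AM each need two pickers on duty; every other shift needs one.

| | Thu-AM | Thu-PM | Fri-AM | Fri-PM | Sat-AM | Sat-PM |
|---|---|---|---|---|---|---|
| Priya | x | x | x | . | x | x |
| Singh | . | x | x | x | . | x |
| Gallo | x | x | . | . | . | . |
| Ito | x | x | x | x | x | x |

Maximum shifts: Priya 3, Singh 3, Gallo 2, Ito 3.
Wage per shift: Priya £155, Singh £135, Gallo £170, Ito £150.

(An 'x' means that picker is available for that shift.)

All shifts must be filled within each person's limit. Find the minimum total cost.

Picking the cheapest available picker for each shift independently would cost £1145, but that ignores the shift limits.
An optimal schedule: Thu-AM→Ito+Priya, Thu-PM→Priya, Fri-AM→Singh+Ito, Fri-PM→Singh, Sat-AM→Ito, Sat-PM→Singh.
Total: 150 + 155 + 155 + 135 + 150 + 135 + 150 + 135 = £1165.

£1165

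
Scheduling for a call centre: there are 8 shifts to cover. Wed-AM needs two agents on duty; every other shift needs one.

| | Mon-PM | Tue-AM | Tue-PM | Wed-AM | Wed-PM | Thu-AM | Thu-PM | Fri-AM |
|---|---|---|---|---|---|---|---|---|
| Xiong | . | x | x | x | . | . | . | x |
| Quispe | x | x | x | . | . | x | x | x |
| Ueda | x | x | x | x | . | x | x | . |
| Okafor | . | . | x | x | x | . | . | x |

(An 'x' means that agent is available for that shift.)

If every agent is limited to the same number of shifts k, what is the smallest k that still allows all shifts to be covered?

With 4 agents and 9 worker-slots to fill, someone must work at least ⌈9/4⌉ = 3 shifts, so k ≥ 3.
k = 3 works: Mon-PM→Quispe, Tue-AM→Xiong, Tue-PM→Ueda, Wed-AM→Xiong+Ueda, Wed-PM→Okafor, Thu-AM→Quispe, Thu-PM→Quispe, Fri-AM→Xiong.
Loads: Xiong 3, Quispe 3, Ueda 2, Okafor 1 — all ≤ 3.

3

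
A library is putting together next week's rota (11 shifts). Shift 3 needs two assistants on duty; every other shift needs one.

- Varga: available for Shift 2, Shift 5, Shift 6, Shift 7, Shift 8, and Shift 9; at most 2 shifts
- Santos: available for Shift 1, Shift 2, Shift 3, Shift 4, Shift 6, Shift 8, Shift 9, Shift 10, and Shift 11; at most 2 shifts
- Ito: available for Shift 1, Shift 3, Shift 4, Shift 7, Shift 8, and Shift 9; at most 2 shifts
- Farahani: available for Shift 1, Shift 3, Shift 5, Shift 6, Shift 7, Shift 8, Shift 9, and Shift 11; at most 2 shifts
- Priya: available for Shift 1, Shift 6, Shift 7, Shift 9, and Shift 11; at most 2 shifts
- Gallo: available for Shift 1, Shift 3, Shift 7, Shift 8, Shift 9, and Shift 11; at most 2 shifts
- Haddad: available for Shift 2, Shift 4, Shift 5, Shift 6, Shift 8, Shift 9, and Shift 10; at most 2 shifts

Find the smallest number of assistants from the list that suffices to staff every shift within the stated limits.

12 slots to fill and no one can take more than 2, so at least ⌈12/2⌉ = 6 assistants are needed.
Varga, Santos, Ito, Farahani, Priya, and Gallo alone can cover everything: Shift 1→Ito, Shift 2→Varga, Shift 3→Ito+Gallo, Shift 4→Santos, Shift 5→Varga, Shift 6→Farahani, Shift 7→Priya, Shift 8→Gallo, Shift 9→Priya, Shift 10→Santos, Shift 11→Farahani.

6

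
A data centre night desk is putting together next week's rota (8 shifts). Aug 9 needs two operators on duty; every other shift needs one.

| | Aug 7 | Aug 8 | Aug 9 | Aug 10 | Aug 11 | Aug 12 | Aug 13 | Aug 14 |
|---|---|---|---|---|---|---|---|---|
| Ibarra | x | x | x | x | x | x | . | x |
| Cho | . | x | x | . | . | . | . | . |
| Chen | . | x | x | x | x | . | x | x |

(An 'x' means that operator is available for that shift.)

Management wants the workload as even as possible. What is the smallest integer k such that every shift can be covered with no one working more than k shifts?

4

With 3 operators and 9 worker-slots to fill, someone must work at least ⌈9/3⌉ = 3 shifts, so k ≥ 3.
k = 3 is infeasible (exhaustive check).
k = 4 works: Aug 7→Ibarra, Aug 8→Cho, Aug 9→Cho+Chen, Aug 10→Ibarra, Aug 11→Ibarra, Aug 12→Ibarra, Aug 13→Chen, Aug 14→Chen.
Loads: Ibarra 4, Cho 2, Chen 3 — all ≤ 4.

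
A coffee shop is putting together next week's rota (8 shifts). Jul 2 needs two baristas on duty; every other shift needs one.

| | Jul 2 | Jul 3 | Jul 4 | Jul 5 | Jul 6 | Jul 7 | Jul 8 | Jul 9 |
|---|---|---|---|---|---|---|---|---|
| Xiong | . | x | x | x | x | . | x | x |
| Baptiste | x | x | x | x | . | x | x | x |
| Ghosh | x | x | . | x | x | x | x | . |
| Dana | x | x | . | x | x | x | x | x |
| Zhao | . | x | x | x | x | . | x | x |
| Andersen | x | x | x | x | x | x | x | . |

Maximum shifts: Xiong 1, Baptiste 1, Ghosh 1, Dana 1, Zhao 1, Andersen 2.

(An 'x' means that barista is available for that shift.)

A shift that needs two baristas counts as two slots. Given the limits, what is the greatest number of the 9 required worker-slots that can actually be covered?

Total capacity across all baristas is 1+1+1+1+1+2 = 7, and 9 slots are needed, so at most 7 can be filled.
An assignment achieving 7: Jul 2→Baptiste+Ghosh, Jul 3→Andersen, Jul 4→Xiong, Jul 6→Andersen, Jul 7→Dana, Jul 9→Zhao.
Loads: Xiong 1/1, Baptiste 1/1, Ghosh 1/1, Dana 1/1, Zhao 1/1, Andersen 2/2.

7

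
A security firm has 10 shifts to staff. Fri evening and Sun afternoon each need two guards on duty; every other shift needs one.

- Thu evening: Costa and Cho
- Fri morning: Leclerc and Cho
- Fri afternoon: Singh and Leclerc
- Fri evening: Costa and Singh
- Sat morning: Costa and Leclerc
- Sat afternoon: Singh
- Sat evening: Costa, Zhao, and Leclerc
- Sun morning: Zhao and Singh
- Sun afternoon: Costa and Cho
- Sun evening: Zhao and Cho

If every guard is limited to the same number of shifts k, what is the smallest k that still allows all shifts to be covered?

With 5 guards and 12 worker-slots to fill, someone must work at least ⌈12/5⌉ = 3 shifts, so k ≥ 3.
k = 3 works: Thu evening→Costa, Fri morning→Leclerc, Fri afternoon→Singh, Fri evening→Costa+Singh, Sat morning→Leclerc, Sat afternoon→Singh, Sat evening→Zhao, Sun morning→Zhao, Sun afternoon→Costa+Cho, Sun evening→Zhao.
Loads: Costa 3, Zhao 3, Singh 3, Leclerc 2, Cho 1 — all ≤ 3.

3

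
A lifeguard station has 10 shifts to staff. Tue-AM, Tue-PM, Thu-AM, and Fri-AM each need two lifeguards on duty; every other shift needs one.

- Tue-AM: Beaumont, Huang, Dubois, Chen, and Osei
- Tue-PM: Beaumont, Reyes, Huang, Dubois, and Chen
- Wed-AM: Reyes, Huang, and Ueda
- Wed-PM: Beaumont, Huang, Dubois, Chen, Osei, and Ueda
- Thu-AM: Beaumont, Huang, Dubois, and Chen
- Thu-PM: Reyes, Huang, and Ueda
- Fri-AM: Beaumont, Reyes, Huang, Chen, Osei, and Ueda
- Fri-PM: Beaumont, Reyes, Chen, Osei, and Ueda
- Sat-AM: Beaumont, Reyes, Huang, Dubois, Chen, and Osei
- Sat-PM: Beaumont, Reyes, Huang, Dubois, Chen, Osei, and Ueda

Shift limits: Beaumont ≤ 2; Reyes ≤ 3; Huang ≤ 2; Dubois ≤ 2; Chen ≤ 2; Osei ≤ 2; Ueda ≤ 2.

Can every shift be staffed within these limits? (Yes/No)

One valid schedule: Tue-AM→Chen+Osei, Tue-PM→Dubois+Chen, Wed-AM→Reyes, Wed-PM→Beaumont, Thu-AM→Huang+Dubois, Thu-PM→Reyes, Fri-AM→Osei+Ueda, Fri-PM→Beaumont, Sat-AM→Reyes, Sat-PM→Huang.
Loads: Beaumont 2/2, Reyes 3/3, Huang 2/2, Dubois 2/2, Chen 2/2, Osei 2/2, Ueda 1/2 — all within limits.

Yes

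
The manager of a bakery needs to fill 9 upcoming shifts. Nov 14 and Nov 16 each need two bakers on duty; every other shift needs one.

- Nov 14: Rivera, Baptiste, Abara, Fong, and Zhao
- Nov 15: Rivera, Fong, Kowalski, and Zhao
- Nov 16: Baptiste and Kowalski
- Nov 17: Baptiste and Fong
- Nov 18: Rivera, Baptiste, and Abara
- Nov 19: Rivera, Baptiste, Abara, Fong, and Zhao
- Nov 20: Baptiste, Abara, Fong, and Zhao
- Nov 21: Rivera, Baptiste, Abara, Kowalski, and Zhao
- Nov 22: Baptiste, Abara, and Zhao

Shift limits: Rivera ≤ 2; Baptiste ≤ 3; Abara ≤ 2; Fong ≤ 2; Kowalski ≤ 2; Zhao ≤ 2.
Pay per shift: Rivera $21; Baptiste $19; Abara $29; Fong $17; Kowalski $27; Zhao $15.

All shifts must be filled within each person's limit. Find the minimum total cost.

$217

Nov 16 can only be covered by Baptiste and Kowalski, so that assignment is forced.
Picking the cheapest available baker for each shift independently would cost $189, but that ignores the shift limits.
An optimal schedule: Nov 14→Baptiste+Rivera, Nov 15→Zhao, Nov 16→Baptiste+Kowalski, Nov 17→Fong, Nov 18→Baptiste, Nov 19→Rivera, Nov 20→Fong, Nov 21→Kowalski, Nov 22→Zhao.
Total: 19 + 21 + 15 + 19 + 27 + 17 + 19 + 21 + 17 + 27 + 15 = $217.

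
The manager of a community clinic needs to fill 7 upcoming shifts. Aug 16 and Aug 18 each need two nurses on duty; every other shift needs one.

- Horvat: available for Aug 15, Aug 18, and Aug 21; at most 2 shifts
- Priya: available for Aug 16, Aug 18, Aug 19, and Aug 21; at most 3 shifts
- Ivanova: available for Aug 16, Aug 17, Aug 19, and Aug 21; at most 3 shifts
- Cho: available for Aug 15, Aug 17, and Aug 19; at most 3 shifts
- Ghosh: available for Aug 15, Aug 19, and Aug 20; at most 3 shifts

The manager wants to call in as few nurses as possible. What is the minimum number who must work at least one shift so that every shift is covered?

4

9 slots to fill and no one can take more than 3, so at least ⌈9/3⌉ = 3 nurses are needed.
Shifts {Aug 16, Aug 18, Aug 20} need 5 slots, but among the nurses available for them (Horvat, Priya, Ivanova, and Ghosh) any 3 together supply at most 4. So 3 nurses are not enough.
Horvat, Priya, Ivanova, and Ghosh alone can cover everything: Aug 15→Horvat, Aug 16→Priya+Ivanova, Aug 17→Ivanova, Aug 18→Horvat+Priya, Aug 19→Priya, Aug 20→Ghosh, Aug 21→Ivanova.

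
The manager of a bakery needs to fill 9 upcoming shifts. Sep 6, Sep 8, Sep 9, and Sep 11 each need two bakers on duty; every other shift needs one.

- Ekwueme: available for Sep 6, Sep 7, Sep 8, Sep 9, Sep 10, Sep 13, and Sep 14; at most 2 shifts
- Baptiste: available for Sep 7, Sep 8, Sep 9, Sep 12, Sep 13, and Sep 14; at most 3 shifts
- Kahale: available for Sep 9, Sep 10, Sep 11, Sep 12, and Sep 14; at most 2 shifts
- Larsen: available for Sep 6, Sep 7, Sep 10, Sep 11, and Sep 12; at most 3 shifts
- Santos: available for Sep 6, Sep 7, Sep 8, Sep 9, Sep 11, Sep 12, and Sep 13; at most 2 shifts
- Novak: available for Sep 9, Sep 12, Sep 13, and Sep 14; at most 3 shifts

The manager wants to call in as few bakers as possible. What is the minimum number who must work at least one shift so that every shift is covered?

13 slots to fill and no one can take more than 3, so at least ⌈13/3⌉ = 5 bakers are needed.
Ekwueme, Baptiste, Kahale, Larsen, and Novak alone can cover everything: Sep 6→Ekwueme+Larsen, Sep 7→Baptiste, Sep 8→Ekwueme+Baptiste, Sep 9→Baptiste+Novak, Sep 10→Kahale, Sep 11→Kahale+Larsen, Sep 12→Larsen, Sep 13→Novak, Sep 14→Novak.

5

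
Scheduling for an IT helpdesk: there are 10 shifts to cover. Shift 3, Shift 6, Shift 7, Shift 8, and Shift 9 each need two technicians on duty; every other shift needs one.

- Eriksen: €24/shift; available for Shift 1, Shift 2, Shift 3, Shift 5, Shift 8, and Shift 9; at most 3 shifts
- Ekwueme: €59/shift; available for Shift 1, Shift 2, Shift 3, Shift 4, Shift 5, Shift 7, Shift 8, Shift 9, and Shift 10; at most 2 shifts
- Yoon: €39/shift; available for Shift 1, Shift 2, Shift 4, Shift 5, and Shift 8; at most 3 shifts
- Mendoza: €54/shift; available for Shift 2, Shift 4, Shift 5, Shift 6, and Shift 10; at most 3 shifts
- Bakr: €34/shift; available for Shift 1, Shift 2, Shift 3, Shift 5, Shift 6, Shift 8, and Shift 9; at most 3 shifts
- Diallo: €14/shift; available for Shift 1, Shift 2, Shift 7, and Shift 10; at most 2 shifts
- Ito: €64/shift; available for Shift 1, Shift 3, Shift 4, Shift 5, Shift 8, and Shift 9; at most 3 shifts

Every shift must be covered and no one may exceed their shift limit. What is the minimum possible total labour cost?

€540

Shift 6 can only be covered by Mendoza and Bakr, so that assignment is forced.
Shift 7 can only be covered by Ekwueme and Diallo, so that assignment is forced.
Picking the cheapest available technician for each shift independently would cost €440, but that ignores the shift limits.
An optimal schedule: Shift 1→Yoon, Shift 2→Mendoza, Shift 3→Eriksen+Bakr, Shift 4→Yoon, Shift 5→Mendoza, Shift 6→Bakr+Mendoza, Shift 7→Diallo+Ekwueme, Shift 8→Eriksen+Yoon, Shift 9→Eriksen+Bakr, Shift 10→Diallo.
Total: 39 + 54 + 24 + 34 + 39 + 54 + 34 + 54 + 14 + 59 + 24 + 39 + 24 + 34 + 14 = €540.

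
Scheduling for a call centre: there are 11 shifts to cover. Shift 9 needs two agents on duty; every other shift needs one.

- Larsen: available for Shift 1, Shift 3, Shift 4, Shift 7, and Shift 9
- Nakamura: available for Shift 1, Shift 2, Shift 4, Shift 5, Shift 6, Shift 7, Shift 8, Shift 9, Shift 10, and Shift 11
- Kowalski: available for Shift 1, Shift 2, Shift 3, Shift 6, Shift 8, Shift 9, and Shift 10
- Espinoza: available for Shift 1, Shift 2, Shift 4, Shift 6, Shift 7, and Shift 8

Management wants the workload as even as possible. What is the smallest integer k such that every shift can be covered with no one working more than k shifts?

3

With 4 agents and 12 worker-slots to fill, someone must work at least ⌈12/4⌉ = 3 shifts, so k ≥ 3.
k = 3 works: Shift 1→Espinoza, Shift 2→Kowalski, Shift 3→Larsen, Shift 4→Larsen, Shift 5→Nakamura, Shift 6→Kowalski, Shift 7→Espinoza, Shift 8→Espinoza, Shift 9→Larsen+Kowalski, Shift 10→Nakamura, Shift 11→Nakamura.
Loads: Larsen 3, Nakamura 3, Kowalski 3, Espinoza 3 — all ≤ 3.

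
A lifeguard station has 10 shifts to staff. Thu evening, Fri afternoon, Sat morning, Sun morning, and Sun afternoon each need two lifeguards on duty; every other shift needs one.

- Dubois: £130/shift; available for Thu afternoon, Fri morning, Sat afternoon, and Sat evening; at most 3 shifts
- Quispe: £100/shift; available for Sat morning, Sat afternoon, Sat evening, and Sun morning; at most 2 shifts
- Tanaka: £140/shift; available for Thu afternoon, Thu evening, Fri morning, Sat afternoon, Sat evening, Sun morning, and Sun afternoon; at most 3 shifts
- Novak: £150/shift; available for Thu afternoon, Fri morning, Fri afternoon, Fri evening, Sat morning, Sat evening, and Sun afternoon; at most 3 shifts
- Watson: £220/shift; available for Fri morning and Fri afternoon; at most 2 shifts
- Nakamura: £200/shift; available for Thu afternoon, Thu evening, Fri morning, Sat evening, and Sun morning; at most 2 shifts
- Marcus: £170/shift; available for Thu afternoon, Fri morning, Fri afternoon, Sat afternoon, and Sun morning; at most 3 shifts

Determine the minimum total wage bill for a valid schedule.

£2220

Thu evening can only be covered by Tanaka and Nakamura, so that assignment is forced.
Fri evening can only be covered by Novak, so that assignment is forced.
Sat morning can only be covered by Quispe and Novak, so that assignment is forced.
Picking the cheapest available lifeguard for each shift independently would cost £2050, but that ignores the shift limits.
An optimal schedule: Thu afternoon→Dubois, Thu evening→Tanaka+Nakamura, Fri morning→Dubois, Fri afternoon→Marcus+Watson, Fri evening→Novak, Sat morning→Quispe+Novak, Sat afternoon→Quispe, Sat evening→Dubois, Sun morning→Tanaka+Marcus, Sun afternoon→Tanaka+Novak.
Total: 130 + 140 + 200 + 130 + 170 + 220 + 150 + 100 + 150 + 100 + 130 + 140 + 170 + 140 + 150 = £2220.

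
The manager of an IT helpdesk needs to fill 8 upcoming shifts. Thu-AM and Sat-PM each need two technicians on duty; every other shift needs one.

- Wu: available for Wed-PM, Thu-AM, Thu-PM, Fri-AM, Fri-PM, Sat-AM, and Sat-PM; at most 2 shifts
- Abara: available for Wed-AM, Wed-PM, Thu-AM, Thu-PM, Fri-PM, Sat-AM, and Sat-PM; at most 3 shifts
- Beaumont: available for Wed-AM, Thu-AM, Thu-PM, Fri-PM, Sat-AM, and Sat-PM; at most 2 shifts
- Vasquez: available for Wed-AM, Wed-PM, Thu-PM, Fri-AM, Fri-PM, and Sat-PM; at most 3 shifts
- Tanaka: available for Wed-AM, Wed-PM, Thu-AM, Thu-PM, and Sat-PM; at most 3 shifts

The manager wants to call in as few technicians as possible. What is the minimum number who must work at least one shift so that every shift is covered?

4

10 slots to fill and no one can take more than 3, so at least ⌈10/3⌉ = 4 technicians are needed.
Wu, Abara, Beaumont, and Vasquez alone can cover everything: Wed-AM→Abara, Wed-PM→Wu, Thu-AM→Abara+Beaumont, Thu-PM→Vasquez, Fri-AM→Wu, Fri-PM→Vasquez, Sat-AM→Abara, Sat-PM→Beaumont+Vasquez.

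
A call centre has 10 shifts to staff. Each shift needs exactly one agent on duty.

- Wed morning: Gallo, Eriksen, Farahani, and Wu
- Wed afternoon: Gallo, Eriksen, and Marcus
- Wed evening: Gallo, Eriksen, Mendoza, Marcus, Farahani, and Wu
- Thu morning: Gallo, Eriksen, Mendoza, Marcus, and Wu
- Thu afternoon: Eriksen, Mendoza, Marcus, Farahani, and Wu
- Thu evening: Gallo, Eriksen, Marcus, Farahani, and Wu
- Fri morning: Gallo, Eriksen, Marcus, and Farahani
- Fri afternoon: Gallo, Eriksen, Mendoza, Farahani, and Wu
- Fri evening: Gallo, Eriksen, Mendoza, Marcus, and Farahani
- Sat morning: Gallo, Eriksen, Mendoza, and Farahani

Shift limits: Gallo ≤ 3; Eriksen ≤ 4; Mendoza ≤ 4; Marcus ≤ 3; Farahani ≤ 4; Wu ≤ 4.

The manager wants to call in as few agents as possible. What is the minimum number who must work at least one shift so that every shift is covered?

10 slots to fill and no one can take more than 4, so at least ⌈10/4⌉ = 3 agents are needed.
Gallo, Eriksen, and Mendoza alone can cover everything: Wed morning→Gallo, Wed afternoon→Gallo, Wed evening→Eriksen, Thu morning→Eriksen, Thu afternoon→Eriksen, Thu evening→Gallo, Fri morning→Eriksen, Fri afternoon→Mendoza, Fri evening→Mendoza, Sat morning→Mendoza.

3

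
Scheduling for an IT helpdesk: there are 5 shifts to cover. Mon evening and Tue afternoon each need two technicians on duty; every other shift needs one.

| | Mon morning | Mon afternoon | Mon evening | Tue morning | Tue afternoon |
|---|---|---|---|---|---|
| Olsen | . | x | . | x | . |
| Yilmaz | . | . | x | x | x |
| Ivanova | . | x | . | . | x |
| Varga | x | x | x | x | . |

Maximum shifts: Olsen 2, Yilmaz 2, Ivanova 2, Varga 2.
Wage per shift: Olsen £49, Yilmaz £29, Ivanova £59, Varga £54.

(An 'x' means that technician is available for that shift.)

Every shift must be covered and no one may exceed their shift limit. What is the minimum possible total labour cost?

Mon morning can only be covered by Varga, so that assignment is forced.
Mon evening can only be covered by Yilmaz and Varga, so that assignment is forced.
Tue afternoon can only be covered by Yilmaz and Ivanova, so that assignment is forced.
Picking the cheapest available technician for each shift independently would cost £303, but that ignores the shift limits.
An optimal schedule: Mon morning→Varga, Mon afternoon→Olsen, Mon evening→Yilmaz+Varga, Tue morning→Olsen, Tue afternoon→Yilmaz+Ivanova.
Total: 54 + 49 + 29 + 54 + 49 + 29 + 59 = £323.

£323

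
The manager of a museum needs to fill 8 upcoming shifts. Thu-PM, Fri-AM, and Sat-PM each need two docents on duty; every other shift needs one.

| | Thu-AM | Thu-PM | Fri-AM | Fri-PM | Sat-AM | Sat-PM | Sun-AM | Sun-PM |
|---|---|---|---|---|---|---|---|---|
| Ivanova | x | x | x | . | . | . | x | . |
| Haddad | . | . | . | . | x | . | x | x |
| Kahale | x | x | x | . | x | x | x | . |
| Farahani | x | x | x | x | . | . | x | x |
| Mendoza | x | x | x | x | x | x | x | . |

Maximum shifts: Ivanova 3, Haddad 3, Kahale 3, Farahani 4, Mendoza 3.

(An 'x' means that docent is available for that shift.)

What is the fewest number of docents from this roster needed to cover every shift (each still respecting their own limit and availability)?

11 slots to fill and no one can take more than 4, so at least ⌈11/4⌉ = 3 docents are needed.
Any 3 docents together have capacity at most 4+3+3 = 10 < 11 slots, so 3 can never suffice.
Ivanova, Haddad, Kahale, and Mendoza alone can cover everything: Thu-AM→Ivanova, Thu-PM→Ivanova+Kahale, Fri-AM→Ivanova+Kahale, Fri-PM→Mendoza, Sat-AM→Haddad, Sat-PM→Kahale+Mendoza, Sun-AM→Haddad, Sun-PM→Haddad.

4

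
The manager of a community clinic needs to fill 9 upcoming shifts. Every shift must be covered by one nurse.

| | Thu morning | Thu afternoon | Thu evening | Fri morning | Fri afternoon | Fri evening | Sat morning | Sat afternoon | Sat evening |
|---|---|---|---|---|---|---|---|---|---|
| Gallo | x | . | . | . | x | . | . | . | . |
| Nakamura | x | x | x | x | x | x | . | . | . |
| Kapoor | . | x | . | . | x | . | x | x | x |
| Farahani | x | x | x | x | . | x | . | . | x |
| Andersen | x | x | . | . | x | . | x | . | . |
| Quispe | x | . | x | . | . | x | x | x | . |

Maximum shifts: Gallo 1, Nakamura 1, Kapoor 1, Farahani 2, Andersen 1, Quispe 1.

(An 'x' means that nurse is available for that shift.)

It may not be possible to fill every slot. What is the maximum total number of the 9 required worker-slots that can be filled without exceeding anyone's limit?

Total capacity across all nurses is 1+1+1+2+1+1 = 7, and 9 slots are needed, so at most 7 can be filled.
An assignment achieving 7: Thu evening→Farahani, Fri morning→Nakamura, Fri afternoon→Gallo, Fri evening→Quispe, Sat morning→Andersen, Sat afternoon→Kapoor, Sat evening→Farahani.
Loads: Gallo 1/1, Nakamura 1/1, Kapoor 1/1, Farahani 2/2, Andersen 1/1, Quispe 1/1.

7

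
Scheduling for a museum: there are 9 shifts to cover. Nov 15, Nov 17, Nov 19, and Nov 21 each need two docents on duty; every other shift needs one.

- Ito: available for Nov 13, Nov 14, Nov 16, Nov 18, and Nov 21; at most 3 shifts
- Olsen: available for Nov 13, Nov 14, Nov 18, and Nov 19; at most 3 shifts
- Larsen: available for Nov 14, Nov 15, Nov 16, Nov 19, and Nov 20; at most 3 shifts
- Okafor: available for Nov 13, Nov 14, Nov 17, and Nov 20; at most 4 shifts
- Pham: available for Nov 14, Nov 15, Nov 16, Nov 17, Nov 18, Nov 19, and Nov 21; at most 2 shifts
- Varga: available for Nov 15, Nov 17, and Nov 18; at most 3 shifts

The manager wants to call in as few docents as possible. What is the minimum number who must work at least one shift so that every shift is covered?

5

13 slots to fill and no one can take more than 4, so at least ⌈13/4⌉ = 4 docents are needed.
Shifts {Nov 17, Nov 19, Nov 21} need 6 slots, but among the docents available for them (Ito, Olsen, Larsen, Okafor, Pham, and Varga) any 4 together supply at most 5. So 4 docents are not enough.
Ito, Olsen, Larsen, Pham, and Varga alone can cover everything: Nov 13→Ito, Nov 14→Olsen, Nov 15→Larsen+Varga, Nov 16→Ito, Nov 17→Pham+Varga, Nov 18→Olsen, Nov 19→Olsen+Larsen, Nov 20→Larsen, Nov 21→Ito+Pham.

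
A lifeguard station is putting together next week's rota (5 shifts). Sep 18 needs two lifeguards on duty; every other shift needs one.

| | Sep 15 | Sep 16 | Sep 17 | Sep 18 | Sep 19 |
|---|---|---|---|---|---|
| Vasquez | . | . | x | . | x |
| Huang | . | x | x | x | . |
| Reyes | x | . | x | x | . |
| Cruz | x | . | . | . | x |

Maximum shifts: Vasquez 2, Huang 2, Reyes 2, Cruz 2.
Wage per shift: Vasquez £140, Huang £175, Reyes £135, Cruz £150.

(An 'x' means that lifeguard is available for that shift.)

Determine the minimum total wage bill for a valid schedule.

£900

Sep 16 can only be covered by Huang, so that assignment is forced.
Sep 18 can only be covered by Huang and Reyes, so that assignment is forced.
Picking the cheapest available lifeguard for each shift independently would cost £895, but that ignores the shift limits.
An optimal schedule: Sep 15→Reyes, Sep 16→Huang, Sep 17→Vasquez, Sep 18→Huang+Reyes, Sep 19→Vasquez.
Total: 135 + 175 + 140 + 175 + 135 + 140 = £900.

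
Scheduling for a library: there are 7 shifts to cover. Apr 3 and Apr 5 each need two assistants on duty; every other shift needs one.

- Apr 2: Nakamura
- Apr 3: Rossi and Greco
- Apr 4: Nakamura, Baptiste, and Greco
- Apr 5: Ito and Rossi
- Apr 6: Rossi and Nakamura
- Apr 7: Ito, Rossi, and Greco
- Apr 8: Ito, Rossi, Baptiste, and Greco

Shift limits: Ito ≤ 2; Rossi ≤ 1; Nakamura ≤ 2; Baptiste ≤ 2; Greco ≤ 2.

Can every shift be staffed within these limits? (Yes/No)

Total capacity is 9 and 9 slots are needed, so capacity alone doesn't rule it out.
Shifts {Apr 3, Apr 5} need 4 worker-slots in total, but the assistants available for any of those shifts (Ito, Rossi, and Greco) can supply at most 3 among them. So no valid schedule exists.

No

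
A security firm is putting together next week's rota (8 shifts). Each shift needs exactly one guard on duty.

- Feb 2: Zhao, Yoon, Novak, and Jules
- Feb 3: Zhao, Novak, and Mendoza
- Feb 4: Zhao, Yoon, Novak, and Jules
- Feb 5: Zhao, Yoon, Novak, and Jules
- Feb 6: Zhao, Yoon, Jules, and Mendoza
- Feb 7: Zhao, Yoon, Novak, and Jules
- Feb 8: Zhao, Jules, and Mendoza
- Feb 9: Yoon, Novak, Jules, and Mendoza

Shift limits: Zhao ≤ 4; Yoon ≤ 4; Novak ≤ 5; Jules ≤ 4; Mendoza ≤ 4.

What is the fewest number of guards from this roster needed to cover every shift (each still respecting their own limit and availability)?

8 slots to fill and no one can take more than 5, so at least ⌈8/5⌉ = 2 guards are needed.
Zhao and Yoon alone can cover everything: Feb 2→Zhao, Feb 3→Zhao, Feb 4→Zhao, Feb 5→Yoon, Feb 6→Yoon, Feb 7→Yoon, Feb 8→Zhao, Feb 9→Yoon.

2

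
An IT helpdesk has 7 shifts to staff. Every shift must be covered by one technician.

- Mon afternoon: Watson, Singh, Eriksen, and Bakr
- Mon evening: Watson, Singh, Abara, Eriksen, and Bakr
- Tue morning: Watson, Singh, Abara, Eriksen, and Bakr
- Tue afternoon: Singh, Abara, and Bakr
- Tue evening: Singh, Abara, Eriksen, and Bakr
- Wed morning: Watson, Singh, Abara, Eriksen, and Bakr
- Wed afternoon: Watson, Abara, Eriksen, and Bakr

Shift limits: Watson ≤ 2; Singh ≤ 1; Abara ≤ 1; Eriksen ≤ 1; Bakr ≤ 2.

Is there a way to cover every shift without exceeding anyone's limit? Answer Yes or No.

One valid schedule: Mon afternoon→Watson, Mon evening→Eriksen, Tue morning→Bakr, Tue afternoon→Singh, Tue evening→Abara, Wed morning→Bakr, Wed afternoon→Watson.
Loads: Watson 2/2, Singh 1/1, Abara 1/1, Eriksen 1/1, Bakr 2/2 — all within limits.

Yes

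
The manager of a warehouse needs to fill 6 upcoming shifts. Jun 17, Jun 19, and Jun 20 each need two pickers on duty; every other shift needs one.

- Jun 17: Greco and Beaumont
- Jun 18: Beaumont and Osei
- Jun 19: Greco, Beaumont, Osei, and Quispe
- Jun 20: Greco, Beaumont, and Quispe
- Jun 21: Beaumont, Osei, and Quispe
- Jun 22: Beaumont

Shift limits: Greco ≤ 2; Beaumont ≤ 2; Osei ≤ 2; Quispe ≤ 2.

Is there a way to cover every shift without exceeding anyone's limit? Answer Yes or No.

No

Total capacity is 2+2+2+2 = 8 but 9 worker-slots are needed — infeasible.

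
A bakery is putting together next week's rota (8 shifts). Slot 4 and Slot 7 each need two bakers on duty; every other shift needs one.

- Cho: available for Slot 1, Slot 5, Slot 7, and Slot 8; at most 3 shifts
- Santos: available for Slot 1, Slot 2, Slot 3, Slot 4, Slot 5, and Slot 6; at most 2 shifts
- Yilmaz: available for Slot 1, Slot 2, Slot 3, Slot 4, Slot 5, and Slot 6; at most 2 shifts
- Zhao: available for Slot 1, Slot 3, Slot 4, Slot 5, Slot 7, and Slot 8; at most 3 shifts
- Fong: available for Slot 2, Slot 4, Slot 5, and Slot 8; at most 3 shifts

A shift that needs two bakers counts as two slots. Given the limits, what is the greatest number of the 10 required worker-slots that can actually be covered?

Total capacity across all bakers is 3+2+2+3+3 = 13, and 10 slots are needed, so at most 10 can be filled.
An assignment achieving 10: Slot 1→Cho, Slot 2→Santos, Slot 3→Yilmaz, Slot 4→Yilmaz+Zhao, Slot 5→Zhao, Slot 6→Santos, Slot 7→Cho+Zhao, Slot 8→Cho.
Loads: Cho 3/3, Santos 2/2, Yilmaz 2/2, Zhao 3/3, Fong 0/3.

10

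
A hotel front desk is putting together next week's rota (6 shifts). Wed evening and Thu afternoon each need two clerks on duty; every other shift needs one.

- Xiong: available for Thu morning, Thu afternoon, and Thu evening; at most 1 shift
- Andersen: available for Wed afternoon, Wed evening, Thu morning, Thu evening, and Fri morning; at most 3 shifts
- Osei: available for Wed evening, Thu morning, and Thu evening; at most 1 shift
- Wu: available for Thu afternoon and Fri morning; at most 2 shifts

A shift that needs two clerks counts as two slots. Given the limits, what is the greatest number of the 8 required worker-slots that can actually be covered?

Total capacity across all clerks is 1+3+1+2 = 7, and 8 slots are needed, so at most 7 can be filled.
An assignment achieving 7: Wed afternoon→Andersen, Wed evening→Andersen+Osei, Thu morning→Andersen, Thu afternoon→Xiong+Wu, Fri morning→Wu.
Loads: Xiong 1/1, Andersen 3/3, Osei 1/1, Wu 2/2.

7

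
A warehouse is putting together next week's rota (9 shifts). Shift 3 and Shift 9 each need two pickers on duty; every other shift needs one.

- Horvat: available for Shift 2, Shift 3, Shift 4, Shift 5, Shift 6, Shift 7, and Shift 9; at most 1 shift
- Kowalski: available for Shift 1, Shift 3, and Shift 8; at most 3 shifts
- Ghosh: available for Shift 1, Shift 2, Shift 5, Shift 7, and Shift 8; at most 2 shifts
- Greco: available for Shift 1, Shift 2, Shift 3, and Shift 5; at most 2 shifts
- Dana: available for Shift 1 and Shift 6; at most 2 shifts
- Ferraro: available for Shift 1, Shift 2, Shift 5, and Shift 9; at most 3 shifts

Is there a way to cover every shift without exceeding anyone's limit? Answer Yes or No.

Total capacity is 13 and 11 slots are needed, so capacity alone doesn't rule it out.
Shifts {Shift 4, Shift 9} need 3 worker-slots in total, but the pickers available for any of those shifts (Horvat and Ferraro) can supply at most 2 among them. So no valid schedule exists.

No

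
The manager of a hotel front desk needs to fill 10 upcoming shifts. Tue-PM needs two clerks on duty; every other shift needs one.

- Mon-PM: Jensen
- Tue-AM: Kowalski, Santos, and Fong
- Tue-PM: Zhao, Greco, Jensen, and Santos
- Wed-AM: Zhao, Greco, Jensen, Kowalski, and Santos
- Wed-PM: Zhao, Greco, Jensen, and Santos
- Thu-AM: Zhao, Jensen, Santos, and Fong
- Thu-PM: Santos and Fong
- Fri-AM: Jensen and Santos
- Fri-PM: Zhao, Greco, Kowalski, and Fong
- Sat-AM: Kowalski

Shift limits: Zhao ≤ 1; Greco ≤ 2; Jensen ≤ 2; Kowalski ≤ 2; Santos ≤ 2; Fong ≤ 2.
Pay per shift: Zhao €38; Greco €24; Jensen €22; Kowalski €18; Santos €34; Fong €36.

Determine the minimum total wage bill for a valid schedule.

Mon-PM can only be covered by Jensen, so that assignment is forced.
Sat-AM can only be covered by Kowalski, so that assignment is forced.
Picking the cheapest available clerk for each shift independently would cost €240, but that ignores the shift limits.
An optimal schedule: Mon-PM→Jensen, Tue-AM→Kowalski, Tue-PM→Greco+Santos, Wed-AM→Greco, Wed-PM→Zhao, Thu-AM→Fong, Thu-PM→Santos, Fri-AM→Jensen, Fri-PM→Fong, Sat-AM→Kowalski.
Total: 22 + 18 + 24 + 34 + 24 + 38 + 36 + 34 + 22 + 36 + 18 = €306.

€306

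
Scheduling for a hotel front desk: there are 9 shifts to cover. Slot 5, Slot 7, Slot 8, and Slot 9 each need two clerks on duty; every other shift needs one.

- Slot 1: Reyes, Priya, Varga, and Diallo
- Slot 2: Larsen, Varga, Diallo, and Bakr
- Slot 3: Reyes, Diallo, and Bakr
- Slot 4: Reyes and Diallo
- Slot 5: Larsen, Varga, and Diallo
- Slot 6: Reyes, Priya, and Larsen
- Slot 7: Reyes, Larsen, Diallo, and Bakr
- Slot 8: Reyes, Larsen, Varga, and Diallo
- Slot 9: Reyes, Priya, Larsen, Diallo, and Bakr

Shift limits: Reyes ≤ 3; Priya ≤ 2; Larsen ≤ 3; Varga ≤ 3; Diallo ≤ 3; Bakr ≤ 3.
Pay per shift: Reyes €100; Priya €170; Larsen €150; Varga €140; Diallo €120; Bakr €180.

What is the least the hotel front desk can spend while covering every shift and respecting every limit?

Picking the cheapest available clerk for each shift independently would cost €1440, but that ignores the shift limits.
An optimal schedule: Slot 1→Diallo, Slot 2→Varga, Slot 3→Reyes, Slot 4→Reyes, Slot 5→Diallo+Varga, Slot 6→Reyes, Slot 7→Diallo+Larsen, Slot 8→Varga+Larsen, Slot 9→Larsen+Priya.
Total: 120 + 140 + 100 + 100 + 120 + 140 + 100 + 120 + 150 + 140 + 150 + 150 + 170 = €1700.

€1700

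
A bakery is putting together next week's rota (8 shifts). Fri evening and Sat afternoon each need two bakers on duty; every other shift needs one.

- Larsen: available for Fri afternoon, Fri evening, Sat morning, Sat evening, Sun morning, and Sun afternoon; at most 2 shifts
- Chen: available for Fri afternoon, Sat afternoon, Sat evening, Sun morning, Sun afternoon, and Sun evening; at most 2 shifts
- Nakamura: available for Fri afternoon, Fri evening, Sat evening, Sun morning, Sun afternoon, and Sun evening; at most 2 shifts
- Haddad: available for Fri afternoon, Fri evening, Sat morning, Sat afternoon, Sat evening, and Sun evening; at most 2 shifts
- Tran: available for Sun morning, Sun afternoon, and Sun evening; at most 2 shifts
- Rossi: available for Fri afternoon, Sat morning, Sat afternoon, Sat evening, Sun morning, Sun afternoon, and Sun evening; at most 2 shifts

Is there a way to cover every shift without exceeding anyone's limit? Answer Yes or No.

One valid schedule: Fri afternoon→Chen, Fri evening→Larsen+Nakamura, Sat morning→Larsen, Sat afternoon→Chen+Haddad, Sat evening→Nakamura, Sun morning→Tran, Sun afternoon→Tran, Sun evening→Haddad.
Loads: Larsen 2/2, Chen 2/2, Nakamura 2/2, Haddad 2/2, Tran 2/2, Rossi 0/2 — all within limits.

Yes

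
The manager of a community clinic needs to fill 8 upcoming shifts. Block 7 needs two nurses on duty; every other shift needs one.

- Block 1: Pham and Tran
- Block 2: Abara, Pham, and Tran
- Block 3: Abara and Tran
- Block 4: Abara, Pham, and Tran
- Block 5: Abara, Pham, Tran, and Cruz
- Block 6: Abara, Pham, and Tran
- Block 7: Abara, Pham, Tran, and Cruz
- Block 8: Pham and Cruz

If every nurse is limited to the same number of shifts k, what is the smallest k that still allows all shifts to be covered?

3

With 4 nurses and 9 worker-slots to fill, someone must work at least ⌈9/4⌉ = 3 shifts, so k ≥ 3.
k = 3 works: Block 1→Pham, Block 2→Abara, Block 3→Abara, Block 4→Abara, Block 5→Tran, Block 6→Pham, Block 7→Tran+Cruz, Block 8→Pham.
Loads: Abara 3, Pham 3, Tran 2, Cruz 1 — all ≤ 3.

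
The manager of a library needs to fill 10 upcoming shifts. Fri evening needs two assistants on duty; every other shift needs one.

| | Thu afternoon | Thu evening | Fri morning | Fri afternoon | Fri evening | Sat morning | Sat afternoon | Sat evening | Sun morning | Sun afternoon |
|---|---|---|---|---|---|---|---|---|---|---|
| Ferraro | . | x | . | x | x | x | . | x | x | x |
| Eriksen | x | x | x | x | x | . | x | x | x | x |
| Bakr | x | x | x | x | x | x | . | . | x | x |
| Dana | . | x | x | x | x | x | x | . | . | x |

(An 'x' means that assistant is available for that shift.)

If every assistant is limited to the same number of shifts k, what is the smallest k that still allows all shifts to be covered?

With 4 assistants and 11 worker-slots to fill, someone must work at least ⌈11/4⌉ = 3 shifts, so k ≥ 3.
k = 3 works: Thu afternoon→Eriksen, Thu evening→Bakr, Fri morning→Eriksen, Fri afternoon→Bakr, Fri evening→Bakr+Dana, Sat morning→Ferraro, Sat afternoon→Eriksen, Sat evening→Ferraro, Sun morning→Ferraro, Sun afternoon→Dana.
Loads: Ferraro 3, Eriksen 3, Bakr 3, Dana 2 — all ≤ 3.

3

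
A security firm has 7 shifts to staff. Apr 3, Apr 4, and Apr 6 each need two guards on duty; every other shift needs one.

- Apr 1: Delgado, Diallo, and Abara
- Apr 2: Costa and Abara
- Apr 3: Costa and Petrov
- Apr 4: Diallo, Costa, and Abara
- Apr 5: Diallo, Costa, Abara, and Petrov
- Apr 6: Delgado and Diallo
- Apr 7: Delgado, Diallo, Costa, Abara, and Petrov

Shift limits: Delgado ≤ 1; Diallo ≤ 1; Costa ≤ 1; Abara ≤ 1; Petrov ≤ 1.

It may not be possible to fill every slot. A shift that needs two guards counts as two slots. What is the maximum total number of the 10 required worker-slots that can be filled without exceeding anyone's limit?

5

Total capacity across all guards is 1+1+1+1+1 = 5, and 10 slots are needed, so at most 5 can be filled.
An assignment achieving 5: Apr 1→Abara, Apr 2→Costa, Apr 3→Petrov, Apr 6→Delgado+Diallo.
Loads: Delgado 1/1, Diallo 1/1, Costa 1/1, Abara 1/1, Petrov 1/1.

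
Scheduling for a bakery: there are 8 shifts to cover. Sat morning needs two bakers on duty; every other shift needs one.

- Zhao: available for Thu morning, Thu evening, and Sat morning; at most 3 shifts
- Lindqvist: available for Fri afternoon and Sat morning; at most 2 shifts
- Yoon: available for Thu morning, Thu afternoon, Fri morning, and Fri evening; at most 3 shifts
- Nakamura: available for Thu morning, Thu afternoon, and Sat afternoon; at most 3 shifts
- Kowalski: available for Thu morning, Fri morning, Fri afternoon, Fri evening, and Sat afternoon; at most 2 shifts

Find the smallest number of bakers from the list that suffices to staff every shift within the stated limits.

4

9 slots to fill and no one can take more than 3, so at least ⌈9/3⌉ = 3 bakers are needed.
No set of 3 bakers can cover every shift (each such set leaves at least one shift with no one available or exceeds a cap).
Zhao, Lindqvist, Yoon, and Nakamura alone can cover everything: Thu morning→Zhao, Thu afternoon→Yoon, Thu evening→Zhao, Fri morning→Yoon, Fri afternoon→Lindqvist, Fri evening→Yoon, Sat morning→Zhao+Lindqvist, Sat afternoon→Nakamura.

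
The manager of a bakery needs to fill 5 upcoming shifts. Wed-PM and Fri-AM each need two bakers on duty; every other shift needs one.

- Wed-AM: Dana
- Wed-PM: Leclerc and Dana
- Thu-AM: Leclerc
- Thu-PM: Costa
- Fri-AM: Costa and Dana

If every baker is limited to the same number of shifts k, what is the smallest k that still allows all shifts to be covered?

3

With 3 bakers and 7 worker-slots to fill, someone must work at least ⌈7/3⌉ = 3 shifts, so k ≥ 3.
k = 3 works: Wed-AM→Dana, Wed-PM→Leclerc+Dana, Thu-AM→Leclerc, Thu-PM→Costa, Fri-AM→Costa+Dana.
Loads: Costa 2, Leclerc 2, Dana 3 — all ≤ 3.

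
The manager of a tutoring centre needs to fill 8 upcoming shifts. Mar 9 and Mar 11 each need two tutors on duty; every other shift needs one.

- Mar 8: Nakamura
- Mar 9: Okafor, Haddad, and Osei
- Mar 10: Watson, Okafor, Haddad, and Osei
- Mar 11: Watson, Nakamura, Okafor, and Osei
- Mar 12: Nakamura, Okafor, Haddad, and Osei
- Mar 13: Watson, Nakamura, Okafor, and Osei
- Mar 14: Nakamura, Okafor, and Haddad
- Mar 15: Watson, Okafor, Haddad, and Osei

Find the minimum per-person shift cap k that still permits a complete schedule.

With 5 tutors and 10 worker-slots to fill, someone must work at least ⌈10/5⌉ = 2 shifts, so k ≥ 2.
k = 2 works: Mar 8→Nakamura, Mar 9→Okafor+Haddad, Mar 10→Watson, Mar 11→Watson+Osei, Mar 12→Okafor, Mar 13→Osei, Mar 14→Nakamura, Mar 15→Haddad.
Loads: Watson 2, Nakamura 2, Okafor 2, Haddad 2, Osei 2 — all ≤ 2.

2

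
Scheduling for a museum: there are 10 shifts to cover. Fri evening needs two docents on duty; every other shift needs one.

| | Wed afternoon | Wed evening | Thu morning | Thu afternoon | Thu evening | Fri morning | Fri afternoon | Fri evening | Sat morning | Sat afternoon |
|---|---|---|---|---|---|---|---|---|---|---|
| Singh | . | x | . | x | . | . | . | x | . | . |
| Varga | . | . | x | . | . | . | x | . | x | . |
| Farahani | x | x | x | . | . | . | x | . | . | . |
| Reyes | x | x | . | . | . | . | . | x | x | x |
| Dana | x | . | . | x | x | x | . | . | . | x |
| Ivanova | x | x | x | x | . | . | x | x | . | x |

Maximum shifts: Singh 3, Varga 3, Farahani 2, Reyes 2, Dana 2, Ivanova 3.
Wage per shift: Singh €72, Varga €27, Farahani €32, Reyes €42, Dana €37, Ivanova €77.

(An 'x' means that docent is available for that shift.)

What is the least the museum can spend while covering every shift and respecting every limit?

Thu evening can only be covered by Dana, so that assignment is forced.
Fri morning can only be covered by Dana, so that assignment is forced.
Picking the cheapest available docent for each shift independently would cost €407, but that ignores the shift limits.
An optimal schedule: Wed afternoon→Farahani, Wed evening→Farahani, Thu morning→Varga, Thu afternoon→Singh, Thu evening→Dana, Fri morning→Dana, Fri afternoon→Varga, Fri evening→Reyes+Singh, Sat morning→Varga, Sat afternoon→Reyes.
Total: 32 + 32 + 27 + 72 + 37 + 37 + 27 + 42 + 72 + 27 + 42 = €447.

€447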